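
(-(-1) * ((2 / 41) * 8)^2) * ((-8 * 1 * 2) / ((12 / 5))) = -5120 / 5043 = -1.02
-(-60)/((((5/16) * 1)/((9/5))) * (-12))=-144/5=-28.80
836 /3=278.67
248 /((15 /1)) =248 /15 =16.53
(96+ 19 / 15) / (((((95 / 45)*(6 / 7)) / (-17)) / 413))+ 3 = -71704903 / 190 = -377394.23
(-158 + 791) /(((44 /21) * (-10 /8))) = -13293 /55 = -241.69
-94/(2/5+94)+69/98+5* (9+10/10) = 574827/11564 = 49.71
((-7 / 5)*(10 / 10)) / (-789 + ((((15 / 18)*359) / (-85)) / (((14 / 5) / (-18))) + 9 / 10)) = 833 / 455457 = 0.00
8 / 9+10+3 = 125 / 9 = 13.89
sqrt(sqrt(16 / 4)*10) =2*sqrt(5) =4.47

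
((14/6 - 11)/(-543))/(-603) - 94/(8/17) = -784847417/3929148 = -199.75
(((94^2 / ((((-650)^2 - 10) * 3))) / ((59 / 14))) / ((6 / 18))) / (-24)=-15463 / 74780730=-0.00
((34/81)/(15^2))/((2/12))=0.01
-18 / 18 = -1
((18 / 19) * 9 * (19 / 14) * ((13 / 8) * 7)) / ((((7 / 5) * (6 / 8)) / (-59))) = -7396.07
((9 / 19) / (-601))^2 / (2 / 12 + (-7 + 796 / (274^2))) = -9121734 / 100185936690935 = -0.00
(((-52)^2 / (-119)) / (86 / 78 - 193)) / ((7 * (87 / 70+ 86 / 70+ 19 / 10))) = 43940 / 11355099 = 0.00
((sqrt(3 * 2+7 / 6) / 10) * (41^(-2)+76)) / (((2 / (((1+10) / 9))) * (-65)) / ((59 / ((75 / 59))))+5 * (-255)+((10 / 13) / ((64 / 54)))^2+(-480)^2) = 52911258592192 * sqrt(258) / 9570867052562092125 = 0.00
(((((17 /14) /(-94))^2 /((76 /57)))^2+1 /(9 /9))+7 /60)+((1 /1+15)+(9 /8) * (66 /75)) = 65169338104880483 /3599190245683200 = 18.11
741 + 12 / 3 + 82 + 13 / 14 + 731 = 21825 / 14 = 1558.93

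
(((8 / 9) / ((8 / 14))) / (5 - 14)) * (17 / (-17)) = 14 / 81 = 0.17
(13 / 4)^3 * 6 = 6591 / 32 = 205.97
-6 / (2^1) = -3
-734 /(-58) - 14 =-39 /29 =-1.34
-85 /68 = -1.25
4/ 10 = 0.40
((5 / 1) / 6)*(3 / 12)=5 / 24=0.21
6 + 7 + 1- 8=6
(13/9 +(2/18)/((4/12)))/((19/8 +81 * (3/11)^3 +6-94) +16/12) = -0.02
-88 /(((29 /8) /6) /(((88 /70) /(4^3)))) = -2.86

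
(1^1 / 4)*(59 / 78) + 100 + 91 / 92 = 726055 / 7176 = 101.18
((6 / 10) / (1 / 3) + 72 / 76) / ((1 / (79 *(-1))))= -217.04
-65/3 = -21.67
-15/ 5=-3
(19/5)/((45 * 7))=19/1575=0.01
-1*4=-4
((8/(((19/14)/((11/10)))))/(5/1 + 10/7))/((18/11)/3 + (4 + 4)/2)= 23716/106875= 0.22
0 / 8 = 0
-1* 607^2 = -368449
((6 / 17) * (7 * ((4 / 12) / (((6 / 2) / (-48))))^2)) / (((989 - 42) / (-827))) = -2963968 / 48297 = -61.37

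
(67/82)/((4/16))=3.27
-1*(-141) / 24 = 47 / 8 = 5.88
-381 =-381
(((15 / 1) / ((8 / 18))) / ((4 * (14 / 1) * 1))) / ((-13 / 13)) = -135 / 224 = -0.60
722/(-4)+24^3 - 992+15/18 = 37957/3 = 12652.33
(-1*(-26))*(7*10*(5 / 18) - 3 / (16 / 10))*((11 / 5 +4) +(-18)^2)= 5430139 / 36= 150837.19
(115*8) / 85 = 184 / 17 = 10.82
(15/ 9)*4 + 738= 2234/ 3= 744.67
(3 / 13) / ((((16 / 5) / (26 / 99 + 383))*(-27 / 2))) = -2.05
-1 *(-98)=98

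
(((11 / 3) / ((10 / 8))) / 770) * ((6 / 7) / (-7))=-4 / 8575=-0.00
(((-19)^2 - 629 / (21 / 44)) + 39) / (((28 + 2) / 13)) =-125294 / 315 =-397.76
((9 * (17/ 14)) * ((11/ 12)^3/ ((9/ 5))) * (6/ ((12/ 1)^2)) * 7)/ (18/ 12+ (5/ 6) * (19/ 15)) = 0.53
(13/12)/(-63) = -13/756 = -0.02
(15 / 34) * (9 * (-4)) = -15.88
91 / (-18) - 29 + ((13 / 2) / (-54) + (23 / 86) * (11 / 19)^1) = -3001885 / 88236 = -34.02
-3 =-3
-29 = -29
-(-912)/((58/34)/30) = 465120/29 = 16038.62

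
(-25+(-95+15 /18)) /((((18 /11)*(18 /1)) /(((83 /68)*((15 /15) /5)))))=-130559 /132192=-0.99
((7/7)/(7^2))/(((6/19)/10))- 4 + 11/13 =-4792/1911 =-2.51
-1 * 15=-15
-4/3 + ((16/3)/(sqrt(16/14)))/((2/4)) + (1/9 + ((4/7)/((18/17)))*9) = 229/63 + 8*sqrt(14)/3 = 13.61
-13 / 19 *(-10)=130 / 19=6.84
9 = 9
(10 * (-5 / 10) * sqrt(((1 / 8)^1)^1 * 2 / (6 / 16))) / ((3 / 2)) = -10 * sqrt(6) / 9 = -2.72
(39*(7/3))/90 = 91/90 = 1.01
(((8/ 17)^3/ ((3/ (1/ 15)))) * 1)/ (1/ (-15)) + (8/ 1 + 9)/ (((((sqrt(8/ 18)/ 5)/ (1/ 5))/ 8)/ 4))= 12026512/ 14739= 815.97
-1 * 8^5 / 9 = -32768 / 9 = -3640.89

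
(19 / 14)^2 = 1.84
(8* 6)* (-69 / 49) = -3312 / 49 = -67.59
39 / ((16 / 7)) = 273 / 16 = 17.06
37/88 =0.42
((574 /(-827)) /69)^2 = 329476 /3256185969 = 0.00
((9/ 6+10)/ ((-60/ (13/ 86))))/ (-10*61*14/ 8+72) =299/ 10273560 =0.00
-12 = -12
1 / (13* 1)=1 / 13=0.08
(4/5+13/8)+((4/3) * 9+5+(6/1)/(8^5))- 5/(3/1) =4364333/245760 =17.76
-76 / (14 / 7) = -38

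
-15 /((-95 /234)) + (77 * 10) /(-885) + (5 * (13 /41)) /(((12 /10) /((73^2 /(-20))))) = -348502001 /1103064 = -315.94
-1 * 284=-284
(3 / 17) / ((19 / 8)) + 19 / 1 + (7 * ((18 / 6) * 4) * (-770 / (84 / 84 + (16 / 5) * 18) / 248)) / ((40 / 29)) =371950709 / 23470472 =15.85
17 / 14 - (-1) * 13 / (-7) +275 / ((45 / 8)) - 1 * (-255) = 303.25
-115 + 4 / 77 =-8851 / 77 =-114.95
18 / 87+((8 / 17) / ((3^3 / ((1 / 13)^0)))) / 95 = 261862 / 1264545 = 0.21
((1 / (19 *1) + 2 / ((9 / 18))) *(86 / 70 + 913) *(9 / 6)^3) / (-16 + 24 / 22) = -52268733 / 62320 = -838.72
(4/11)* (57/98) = 0.21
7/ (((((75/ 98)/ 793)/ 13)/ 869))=6145545406/ 75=81940605.41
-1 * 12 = -12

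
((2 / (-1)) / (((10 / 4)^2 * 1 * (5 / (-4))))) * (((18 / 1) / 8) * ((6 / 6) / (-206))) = -36 / 12875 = -0.00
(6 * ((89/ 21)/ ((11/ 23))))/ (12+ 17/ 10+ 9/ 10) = 20470/ 5621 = 3.64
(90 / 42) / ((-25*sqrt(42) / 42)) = -3*sqrt(42) / 35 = -0.56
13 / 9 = 1.44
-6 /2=-3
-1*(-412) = 412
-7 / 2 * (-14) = 49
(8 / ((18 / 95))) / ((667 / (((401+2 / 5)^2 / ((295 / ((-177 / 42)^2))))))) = 501715881 / 817075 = 614.04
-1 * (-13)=13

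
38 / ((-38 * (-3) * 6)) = 1 / 18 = 0.06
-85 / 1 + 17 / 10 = -833 / 10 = -83.30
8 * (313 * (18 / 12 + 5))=16276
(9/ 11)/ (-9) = -0.09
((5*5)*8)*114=22800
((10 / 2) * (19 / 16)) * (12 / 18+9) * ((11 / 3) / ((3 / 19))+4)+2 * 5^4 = 1214975 / 432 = 2812.44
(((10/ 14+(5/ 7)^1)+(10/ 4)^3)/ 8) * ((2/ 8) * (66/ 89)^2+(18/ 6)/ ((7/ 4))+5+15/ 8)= 3696790675/ 198722048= 18.60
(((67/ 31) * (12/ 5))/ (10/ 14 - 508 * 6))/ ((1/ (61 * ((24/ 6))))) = -1373232/ 3306305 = -0.42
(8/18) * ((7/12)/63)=1/243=0.00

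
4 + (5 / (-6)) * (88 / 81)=752 / 243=3.09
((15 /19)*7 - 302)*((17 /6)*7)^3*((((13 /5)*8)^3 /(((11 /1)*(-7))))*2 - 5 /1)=346228112527157 /627000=552197946.61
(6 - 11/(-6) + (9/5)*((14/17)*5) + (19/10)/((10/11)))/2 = 88409/10200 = 8.67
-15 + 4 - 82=-93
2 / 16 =1 / 8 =0.12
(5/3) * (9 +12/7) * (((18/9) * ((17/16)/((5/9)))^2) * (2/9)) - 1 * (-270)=133965/448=299.03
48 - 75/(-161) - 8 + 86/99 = 658831/15939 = 41.33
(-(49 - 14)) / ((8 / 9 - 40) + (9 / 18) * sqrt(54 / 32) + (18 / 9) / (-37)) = 0.91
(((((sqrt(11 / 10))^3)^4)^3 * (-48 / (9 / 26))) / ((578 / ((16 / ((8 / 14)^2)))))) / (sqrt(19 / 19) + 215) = -3541667328694551453397 / 11704500000000000000000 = -0.30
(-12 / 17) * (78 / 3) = -312 / 17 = -18.35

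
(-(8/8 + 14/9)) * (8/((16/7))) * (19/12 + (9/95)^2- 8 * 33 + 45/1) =3790785733/1949400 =1944.59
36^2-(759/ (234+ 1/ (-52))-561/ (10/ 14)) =5496723/ 2645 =2078.16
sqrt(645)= 25.40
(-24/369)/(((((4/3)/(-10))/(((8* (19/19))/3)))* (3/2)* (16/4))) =80/369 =0.22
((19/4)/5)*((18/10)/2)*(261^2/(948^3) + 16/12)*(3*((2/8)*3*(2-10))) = -64753708689/3155449600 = -20.52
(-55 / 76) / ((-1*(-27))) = -55 / 2052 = -0.03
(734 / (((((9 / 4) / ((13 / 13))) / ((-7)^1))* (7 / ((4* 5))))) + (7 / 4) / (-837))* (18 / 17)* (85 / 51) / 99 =-109219235 / 939114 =-116.30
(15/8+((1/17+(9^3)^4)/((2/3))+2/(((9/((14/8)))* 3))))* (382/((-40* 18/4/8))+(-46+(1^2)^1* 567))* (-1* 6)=-1281156863391441.30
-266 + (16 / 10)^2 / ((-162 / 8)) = -538906 / 2025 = -266.13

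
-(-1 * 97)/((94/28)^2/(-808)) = -15361696/2209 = -6954.14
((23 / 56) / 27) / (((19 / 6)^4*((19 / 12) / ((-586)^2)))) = 568663776 / 17332693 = 32.81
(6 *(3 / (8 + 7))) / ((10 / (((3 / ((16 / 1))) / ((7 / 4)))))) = 9 / 700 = 0.01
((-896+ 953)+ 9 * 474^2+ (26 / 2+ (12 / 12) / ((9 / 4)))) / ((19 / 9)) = 18199390 / 19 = 957862.63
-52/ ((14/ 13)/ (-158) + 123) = -26702/ 63157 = -0.42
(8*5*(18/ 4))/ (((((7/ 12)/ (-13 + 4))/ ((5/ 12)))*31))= -8100/ 217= -37.33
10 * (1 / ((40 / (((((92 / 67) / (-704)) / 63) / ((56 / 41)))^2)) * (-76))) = -889249 / 526145278572232704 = -0.00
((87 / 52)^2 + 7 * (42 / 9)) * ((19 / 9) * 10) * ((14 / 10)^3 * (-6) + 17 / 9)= -89630609557 / 8213400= -10912.73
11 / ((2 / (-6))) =-33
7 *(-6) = -42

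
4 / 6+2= 8 / 3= 2.67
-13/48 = -0.27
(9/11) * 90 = 810/11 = 73.64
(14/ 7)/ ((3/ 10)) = 20/ 3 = 6.67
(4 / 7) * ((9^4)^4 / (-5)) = -7412080755407364 / 35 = -211773735868781.83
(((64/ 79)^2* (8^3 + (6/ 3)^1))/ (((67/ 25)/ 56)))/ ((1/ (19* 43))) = 2408092467200/ 418147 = 5758961.48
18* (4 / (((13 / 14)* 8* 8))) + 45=2403 / 52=46.21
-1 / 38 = -0.03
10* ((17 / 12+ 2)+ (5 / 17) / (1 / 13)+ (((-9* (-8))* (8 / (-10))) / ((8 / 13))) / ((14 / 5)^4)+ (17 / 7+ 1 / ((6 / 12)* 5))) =10464619 / 122451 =85.46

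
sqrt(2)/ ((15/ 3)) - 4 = -4 + sqrt(2)/ 5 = -3.72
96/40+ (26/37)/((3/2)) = 1592/555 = 2.87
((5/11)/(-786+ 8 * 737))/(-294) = -1/3305148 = -0.00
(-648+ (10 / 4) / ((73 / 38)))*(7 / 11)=-330463 / 803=-411.54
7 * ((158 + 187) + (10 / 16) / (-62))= 2414.93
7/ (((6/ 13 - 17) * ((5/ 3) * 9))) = -91/ 3225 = -0.03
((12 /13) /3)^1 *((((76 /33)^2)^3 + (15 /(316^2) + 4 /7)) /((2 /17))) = 2298598685483493881 /5867717560817112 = 391.74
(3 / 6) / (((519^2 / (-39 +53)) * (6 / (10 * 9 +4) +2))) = 0.00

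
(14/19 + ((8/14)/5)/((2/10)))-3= -225/133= -1.69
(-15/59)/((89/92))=-1380/5251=-0.26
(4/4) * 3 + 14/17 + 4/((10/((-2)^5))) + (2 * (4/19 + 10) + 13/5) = 22682/1615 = 14.04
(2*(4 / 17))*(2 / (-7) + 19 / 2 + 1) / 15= 572 / 1785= 0.32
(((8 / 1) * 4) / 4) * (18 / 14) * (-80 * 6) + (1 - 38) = -34819 / 7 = -4974.14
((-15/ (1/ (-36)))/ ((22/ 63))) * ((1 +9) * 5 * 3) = 2551500/ 11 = 231954.55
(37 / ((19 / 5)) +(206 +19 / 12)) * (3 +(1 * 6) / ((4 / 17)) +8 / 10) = 14517857 / 2280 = 6367.48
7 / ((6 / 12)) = 14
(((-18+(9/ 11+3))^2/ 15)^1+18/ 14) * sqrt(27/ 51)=186687 * sqrt(17)/ 71995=10.69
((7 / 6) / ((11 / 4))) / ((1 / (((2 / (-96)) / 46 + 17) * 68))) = 4466665 / 9108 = 490.41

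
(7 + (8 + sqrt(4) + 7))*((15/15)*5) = 120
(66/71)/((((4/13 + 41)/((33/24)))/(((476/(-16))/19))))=-187187/3863536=-0.05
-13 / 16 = -0.81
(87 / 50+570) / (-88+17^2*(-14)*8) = -28587 / 1622800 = -0.02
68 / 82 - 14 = -540 / 41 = -13.17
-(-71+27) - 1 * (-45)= 89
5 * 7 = 35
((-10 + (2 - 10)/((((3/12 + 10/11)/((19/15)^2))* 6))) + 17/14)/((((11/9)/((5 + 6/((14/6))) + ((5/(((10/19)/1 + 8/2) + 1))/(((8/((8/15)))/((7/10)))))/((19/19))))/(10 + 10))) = -122883591757/92775375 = -1324.53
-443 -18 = -461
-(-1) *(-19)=-19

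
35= 35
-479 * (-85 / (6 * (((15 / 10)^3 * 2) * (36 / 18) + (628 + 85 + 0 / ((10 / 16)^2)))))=40715 / 4359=9.34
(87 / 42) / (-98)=-29 / 1372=-0.02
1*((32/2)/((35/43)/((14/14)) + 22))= 688/981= 0.70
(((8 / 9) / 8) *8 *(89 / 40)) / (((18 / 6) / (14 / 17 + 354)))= 233.92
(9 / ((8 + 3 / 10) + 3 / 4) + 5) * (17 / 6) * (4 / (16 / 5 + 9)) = 184450 / 33123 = 5.57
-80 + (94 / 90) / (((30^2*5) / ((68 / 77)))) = -311849201 / 3898125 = -80.00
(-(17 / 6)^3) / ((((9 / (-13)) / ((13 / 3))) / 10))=4151485 / 2916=1423.69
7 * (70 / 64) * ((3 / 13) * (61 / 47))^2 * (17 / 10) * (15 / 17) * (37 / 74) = 0.52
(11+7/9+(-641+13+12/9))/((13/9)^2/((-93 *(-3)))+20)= -13895874/452149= -30.73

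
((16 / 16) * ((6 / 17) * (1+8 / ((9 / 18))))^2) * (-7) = -252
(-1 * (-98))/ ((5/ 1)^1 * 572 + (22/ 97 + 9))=9506/ 278315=0.03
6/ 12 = 1/ 2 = 0.50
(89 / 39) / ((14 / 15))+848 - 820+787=148775 / 182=817.45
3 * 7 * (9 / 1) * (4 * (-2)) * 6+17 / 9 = -81631 / 9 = -9070.11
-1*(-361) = 361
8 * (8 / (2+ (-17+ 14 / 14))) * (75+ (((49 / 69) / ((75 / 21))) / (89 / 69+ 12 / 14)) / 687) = -42745216832 / 124673325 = -342.86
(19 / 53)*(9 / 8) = 171 / 424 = 0.40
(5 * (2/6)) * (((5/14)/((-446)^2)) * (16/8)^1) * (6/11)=25/7658266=0.00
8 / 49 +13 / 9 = 709 / 441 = 1.61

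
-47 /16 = -2.94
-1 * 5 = -5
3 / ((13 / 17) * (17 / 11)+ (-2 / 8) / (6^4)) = 171072 / 67381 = 2.54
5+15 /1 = 20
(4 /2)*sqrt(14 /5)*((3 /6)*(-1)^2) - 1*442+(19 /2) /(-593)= -524231 /1186+sqrt(70) /5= -440.34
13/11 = 1.18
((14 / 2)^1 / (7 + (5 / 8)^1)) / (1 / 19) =1064 / 61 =17.44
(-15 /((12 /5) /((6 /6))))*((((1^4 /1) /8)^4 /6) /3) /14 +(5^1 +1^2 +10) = 16.00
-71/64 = -1.11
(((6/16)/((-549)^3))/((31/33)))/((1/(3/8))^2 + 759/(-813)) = -2981/7633267526664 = -0.00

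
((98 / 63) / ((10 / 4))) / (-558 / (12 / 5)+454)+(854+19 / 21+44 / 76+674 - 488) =2761350488 / 2651355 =1041.49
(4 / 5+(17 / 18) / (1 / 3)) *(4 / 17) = 218 / 255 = 0.85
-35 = -35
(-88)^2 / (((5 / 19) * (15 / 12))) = 588544 / 25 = 23541.76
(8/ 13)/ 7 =8/ 91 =0.09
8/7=1.14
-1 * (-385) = 385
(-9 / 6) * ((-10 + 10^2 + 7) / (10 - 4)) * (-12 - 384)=9603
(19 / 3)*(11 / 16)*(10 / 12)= 1045 / 288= 3.63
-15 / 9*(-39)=65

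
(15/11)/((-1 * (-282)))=5/1034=0.00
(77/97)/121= 7/1067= 0.01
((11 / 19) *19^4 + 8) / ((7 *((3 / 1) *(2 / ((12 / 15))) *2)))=75457 / 105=718.64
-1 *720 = -720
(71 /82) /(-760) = -71 /62320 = -0.00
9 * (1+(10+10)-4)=153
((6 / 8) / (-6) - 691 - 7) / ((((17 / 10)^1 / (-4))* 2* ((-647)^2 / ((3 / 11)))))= 83775 / 156559766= 0.00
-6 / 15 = -2 / 5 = -0.40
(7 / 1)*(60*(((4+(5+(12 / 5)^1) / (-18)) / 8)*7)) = 15827 / 12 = 1318.92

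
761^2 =579121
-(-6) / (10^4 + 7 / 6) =36 / 60007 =0.00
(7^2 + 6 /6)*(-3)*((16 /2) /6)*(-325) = 65000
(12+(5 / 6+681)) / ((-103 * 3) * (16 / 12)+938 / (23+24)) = -195661 / 110556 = -1.77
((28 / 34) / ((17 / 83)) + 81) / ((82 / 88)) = 91.24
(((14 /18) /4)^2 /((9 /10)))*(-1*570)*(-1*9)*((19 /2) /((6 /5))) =2211125 /1296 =1706.11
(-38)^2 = 1444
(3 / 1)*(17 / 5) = 51 / 5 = 10.20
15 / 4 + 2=23 / 4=5.75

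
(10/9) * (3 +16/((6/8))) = 730/27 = 27.04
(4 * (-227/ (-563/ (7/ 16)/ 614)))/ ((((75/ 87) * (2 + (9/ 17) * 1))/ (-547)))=-131551716233/ 1210450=-108680.01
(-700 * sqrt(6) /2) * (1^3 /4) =-175 * sqrt(6) /2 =-214.33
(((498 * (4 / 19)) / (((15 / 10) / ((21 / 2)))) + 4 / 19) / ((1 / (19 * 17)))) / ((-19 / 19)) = -237116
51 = 51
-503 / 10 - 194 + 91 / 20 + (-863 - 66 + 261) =-3631 / 4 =-907.75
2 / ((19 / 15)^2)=450 / 361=1.25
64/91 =0.70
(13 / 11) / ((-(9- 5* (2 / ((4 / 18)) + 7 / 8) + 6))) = 104 / 3025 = 0.03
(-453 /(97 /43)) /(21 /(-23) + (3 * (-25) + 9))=149339 /49761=3.00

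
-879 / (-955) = 879 / 955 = 0.92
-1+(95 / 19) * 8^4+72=20551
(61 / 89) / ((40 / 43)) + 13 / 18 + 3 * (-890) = -2668.54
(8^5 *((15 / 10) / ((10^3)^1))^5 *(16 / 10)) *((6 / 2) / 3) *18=2187 / 305175781250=0.00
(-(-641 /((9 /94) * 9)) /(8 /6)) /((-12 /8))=-30127 /81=-371.94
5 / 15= 1 / 3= 0.33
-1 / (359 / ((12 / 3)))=-4 / 359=-0.01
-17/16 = -1.06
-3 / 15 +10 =49 / 5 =9.80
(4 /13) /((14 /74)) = 148 /91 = 1.63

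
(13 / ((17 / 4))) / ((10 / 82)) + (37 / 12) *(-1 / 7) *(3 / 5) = 24.82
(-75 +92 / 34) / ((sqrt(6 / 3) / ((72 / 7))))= -525.80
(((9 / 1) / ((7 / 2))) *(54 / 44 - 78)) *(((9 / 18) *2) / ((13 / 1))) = -15201 / 1001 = -15.19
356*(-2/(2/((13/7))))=-4628/7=-661.14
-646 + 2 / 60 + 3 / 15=-19373 / 30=-645.77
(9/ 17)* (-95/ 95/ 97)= -9/ 1649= -0.01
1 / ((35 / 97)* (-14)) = -97 / 490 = -0.20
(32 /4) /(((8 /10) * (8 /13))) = 65 /4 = 16.25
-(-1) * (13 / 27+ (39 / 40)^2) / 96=61867 / 4147200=0.01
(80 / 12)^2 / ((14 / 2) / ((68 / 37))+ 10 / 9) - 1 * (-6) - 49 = -33.97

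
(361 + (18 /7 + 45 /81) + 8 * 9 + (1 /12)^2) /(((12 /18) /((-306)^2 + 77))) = 61307128.27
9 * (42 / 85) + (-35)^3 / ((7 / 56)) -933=-29233927 / 85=-343928.55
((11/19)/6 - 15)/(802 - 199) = -1699/68742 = -0.02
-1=-1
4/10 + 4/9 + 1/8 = 349/360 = 0.97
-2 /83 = -0.02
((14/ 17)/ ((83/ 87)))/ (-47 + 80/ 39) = -47502/ 2473483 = -0.02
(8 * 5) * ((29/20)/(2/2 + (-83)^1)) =-29/41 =-0.71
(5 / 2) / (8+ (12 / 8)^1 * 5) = 5 / 31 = 0.16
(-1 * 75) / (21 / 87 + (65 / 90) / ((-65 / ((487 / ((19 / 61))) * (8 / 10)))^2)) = -0.28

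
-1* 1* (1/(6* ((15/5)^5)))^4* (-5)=5/4518872583696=0.00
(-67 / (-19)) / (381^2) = 67 / 2758059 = 0.00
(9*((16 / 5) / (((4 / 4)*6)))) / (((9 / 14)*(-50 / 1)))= -56 / 375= -0.15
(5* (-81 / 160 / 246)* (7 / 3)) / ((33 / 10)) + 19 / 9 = 273263 / 129888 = 2.10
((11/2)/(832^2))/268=11/371032064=0.00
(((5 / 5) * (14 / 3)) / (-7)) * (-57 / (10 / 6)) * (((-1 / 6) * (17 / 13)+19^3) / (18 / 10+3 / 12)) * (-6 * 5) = -1219765800 / 533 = -2288491.18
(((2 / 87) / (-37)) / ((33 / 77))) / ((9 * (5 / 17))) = -238 / 434565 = -0.00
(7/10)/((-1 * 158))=-7/1580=-0.00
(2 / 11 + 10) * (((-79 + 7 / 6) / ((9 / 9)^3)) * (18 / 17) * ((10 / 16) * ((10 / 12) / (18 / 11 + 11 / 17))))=-11675 / 61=-191.39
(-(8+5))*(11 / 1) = -143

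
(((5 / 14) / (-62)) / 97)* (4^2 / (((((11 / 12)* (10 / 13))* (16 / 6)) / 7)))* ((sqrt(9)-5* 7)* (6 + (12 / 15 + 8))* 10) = 554112 / 33077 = 16.75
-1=-1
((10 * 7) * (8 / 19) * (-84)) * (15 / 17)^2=-10584000 / 5491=-1927.52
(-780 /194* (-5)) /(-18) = -325 /291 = -1.12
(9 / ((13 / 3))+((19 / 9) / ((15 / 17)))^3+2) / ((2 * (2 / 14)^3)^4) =15375349702.88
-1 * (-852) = 852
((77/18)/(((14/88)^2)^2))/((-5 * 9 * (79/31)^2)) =-19810561408/866968515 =-22.85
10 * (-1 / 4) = -5 / 2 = -2.50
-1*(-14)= 14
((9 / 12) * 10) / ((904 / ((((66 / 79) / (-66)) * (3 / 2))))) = -45 / 285664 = -0.00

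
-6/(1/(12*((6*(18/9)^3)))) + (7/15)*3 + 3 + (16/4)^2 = -17178/5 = -3435.60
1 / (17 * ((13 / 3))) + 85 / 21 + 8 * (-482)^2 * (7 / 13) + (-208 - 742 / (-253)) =1174853200406 / 1174173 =1000579.30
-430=-430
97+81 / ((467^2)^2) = 4613592756418 / 47562811921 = 97.00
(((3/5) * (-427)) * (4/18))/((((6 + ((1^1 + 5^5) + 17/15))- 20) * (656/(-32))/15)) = 3660/273511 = 0.01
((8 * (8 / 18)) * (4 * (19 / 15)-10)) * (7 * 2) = -33152 / 135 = -245.57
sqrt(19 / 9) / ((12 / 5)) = 5 * sqrt(19) / 36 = 0.61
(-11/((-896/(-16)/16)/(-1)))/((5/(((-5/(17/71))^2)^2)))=69882122750/584647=119528.75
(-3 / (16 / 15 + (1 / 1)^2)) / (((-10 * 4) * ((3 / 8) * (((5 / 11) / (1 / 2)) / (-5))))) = -33 / 62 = -0.53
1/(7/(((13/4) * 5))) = 65/28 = 2.32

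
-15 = -15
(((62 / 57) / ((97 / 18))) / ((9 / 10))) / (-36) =-0.01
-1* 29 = -29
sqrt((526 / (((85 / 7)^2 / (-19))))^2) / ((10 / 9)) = 2203677 / 36125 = 61.00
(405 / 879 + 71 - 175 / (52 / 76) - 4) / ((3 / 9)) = -2151801 / 3809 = -564.93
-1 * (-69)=69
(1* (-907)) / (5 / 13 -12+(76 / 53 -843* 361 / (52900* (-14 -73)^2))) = 83406410564100 / 936338793349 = 89.08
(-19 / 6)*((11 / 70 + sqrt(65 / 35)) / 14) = -19*sqrt(91) / 588 -209 / 5880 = -0.34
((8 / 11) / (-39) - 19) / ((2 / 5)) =-40795 / 858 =-47.55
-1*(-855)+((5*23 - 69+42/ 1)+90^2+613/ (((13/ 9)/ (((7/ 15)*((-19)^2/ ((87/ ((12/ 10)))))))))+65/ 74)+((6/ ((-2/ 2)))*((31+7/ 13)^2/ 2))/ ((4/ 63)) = -335186585203/ 9066850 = -36968.36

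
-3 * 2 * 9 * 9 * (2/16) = -243/4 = -60.75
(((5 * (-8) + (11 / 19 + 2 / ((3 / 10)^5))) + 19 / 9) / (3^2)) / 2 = 1813870 / 41553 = 43.65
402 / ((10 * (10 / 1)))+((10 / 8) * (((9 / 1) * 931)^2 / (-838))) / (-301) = 1268193543 / 3603400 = 351.94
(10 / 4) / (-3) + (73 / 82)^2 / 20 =-320213 / 403440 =-0.79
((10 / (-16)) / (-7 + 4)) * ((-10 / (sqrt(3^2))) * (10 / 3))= -125 / 54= -2.31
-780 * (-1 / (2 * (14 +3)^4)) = 390 / 83521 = 0.00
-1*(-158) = 158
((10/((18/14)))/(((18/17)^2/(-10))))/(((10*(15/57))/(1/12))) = -2.20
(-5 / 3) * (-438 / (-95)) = -146 / 19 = -7.68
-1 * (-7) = 7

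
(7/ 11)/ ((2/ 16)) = 56/ 11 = 5.09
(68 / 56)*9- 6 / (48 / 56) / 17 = 2503 / 238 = 10.52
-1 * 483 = -483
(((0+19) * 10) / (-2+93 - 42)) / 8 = 0.48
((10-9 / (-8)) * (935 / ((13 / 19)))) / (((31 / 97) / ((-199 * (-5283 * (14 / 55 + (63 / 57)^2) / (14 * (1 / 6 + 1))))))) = 4519827819.43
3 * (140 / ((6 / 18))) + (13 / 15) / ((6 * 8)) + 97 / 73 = 66296389 / 52560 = 1261.35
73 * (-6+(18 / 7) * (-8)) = -13578 / 7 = -1939.71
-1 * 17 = -17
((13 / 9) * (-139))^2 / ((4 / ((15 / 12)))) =16326245 / 1296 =12597.41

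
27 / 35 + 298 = 10457 / 35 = 298.77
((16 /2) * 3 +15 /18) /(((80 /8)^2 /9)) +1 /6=1441 /600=2.40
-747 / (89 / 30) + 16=-235.80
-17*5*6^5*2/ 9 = -146880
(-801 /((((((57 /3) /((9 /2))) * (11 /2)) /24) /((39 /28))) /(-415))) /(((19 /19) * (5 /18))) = 2520237564 /1463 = 1722650.42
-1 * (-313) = 313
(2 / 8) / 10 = 1 / 40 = 0.02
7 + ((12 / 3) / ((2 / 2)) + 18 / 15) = 61 / 5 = 12.20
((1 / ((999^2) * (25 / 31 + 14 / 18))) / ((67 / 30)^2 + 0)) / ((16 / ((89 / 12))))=68975 / 1173435086304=0.00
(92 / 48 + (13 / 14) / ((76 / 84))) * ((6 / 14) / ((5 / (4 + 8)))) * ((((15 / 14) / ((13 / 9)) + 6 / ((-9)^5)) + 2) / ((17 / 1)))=6590194963 / 13499323110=0.49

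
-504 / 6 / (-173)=84 / 173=0.49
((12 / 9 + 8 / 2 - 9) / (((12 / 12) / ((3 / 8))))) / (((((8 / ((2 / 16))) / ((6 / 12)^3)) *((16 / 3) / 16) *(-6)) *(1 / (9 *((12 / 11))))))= 27 / 2048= 0.01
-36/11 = -3.27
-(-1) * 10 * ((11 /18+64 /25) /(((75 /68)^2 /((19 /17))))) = 7374736 /253125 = 29.13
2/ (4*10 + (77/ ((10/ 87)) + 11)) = 20/ 7209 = 0.00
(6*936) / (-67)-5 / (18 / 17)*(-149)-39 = 700433 / 1206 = 580.79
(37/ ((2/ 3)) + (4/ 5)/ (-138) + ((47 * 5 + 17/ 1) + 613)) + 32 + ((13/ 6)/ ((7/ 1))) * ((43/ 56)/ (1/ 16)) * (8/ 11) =355270679/ 371910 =955.26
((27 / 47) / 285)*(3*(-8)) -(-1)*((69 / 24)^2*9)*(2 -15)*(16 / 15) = -18424347 / 17860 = -1031.60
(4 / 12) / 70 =1 / 210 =0.00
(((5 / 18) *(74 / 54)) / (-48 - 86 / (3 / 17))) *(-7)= 1295 / 260172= 0.00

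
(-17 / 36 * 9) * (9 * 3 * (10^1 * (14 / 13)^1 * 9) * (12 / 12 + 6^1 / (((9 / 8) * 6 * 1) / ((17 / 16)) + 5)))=-42652575 / 2509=-16999.83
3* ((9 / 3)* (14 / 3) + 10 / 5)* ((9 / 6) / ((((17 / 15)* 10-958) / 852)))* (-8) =2592 / 5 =518.40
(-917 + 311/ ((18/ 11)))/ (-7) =103.85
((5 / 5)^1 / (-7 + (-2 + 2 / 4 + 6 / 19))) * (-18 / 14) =342 / 2177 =0.16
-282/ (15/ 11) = -1034/ 5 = -206.80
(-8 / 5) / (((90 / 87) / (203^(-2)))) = -4 / 106575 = -0.00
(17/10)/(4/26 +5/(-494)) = 11.83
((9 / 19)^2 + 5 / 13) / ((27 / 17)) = 48586 / 126711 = 0.38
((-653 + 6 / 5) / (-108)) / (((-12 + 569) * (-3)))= -3259 / 902340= -0.00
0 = 0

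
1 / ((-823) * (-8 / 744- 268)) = 0.00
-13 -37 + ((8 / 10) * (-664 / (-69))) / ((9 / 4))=-144626 / 3105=-46.58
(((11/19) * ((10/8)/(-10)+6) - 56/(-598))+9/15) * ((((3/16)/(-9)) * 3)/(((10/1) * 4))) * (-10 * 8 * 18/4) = 8374851/3635840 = 2.30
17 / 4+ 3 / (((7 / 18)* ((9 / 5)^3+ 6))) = 67667 / 13804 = 4.90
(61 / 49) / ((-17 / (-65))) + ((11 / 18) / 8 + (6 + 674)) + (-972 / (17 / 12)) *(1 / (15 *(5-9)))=417595847 / 599760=696.27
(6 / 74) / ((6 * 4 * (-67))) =-1 / 19832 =-0.00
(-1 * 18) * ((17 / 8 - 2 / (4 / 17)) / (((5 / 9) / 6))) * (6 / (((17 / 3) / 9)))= 59049 / 5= 11809.80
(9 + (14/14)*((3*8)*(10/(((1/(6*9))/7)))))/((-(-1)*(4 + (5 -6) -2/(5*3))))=1360935/43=31649.65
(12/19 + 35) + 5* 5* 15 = 7802/19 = 410.63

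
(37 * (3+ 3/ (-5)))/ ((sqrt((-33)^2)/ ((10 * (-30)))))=-8880/ 11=-807.27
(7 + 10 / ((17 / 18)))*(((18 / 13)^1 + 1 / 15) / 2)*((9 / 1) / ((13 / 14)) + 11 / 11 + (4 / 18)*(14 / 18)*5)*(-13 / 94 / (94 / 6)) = -79208021 / 60835860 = -1.30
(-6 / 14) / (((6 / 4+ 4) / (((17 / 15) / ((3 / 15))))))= -34 / 77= -0.44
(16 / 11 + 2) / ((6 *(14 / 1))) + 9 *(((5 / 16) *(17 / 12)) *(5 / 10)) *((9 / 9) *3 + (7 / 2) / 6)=849169 / 118272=7.18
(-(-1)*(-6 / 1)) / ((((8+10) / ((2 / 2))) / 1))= -1 / 3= -0.33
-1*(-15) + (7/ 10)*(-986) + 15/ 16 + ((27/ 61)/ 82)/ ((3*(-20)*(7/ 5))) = -944345177/ 1400560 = -674.26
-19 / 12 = -1.58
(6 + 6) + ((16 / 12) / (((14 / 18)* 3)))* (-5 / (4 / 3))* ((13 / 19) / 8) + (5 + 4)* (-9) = -73611 / 1064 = -69.18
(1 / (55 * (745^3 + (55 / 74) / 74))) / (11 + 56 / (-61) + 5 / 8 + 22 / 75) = 8016864 / 2005582700570766031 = 0.00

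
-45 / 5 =-9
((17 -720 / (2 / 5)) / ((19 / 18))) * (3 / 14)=-48141 / 133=-361.96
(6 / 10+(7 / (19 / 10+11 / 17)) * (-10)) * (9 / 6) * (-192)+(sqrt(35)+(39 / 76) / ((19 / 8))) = 7748.34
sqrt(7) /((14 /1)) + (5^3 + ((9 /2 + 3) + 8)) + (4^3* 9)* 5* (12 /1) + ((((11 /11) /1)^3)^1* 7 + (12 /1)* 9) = sqrt(7) /14 + 69631 /2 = 34815.69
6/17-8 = -130/17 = -7.65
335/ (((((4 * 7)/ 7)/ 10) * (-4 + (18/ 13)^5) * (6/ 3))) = 621915775/ 1617584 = 384.47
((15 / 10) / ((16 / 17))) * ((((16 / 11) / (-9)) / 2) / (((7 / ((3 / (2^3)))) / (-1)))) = 17 / 2464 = 0.01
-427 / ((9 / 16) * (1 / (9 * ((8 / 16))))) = -3416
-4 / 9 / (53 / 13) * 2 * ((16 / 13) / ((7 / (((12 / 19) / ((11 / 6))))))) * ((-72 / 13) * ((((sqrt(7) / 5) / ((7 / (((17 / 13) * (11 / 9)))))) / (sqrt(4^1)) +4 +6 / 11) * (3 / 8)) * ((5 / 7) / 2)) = 13056 * sqrt(7) / 58372769 +3456000 / 77616539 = 0.05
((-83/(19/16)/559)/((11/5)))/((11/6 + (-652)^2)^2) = -47808/152014396360535995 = -0.00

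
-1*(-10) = 10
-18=-18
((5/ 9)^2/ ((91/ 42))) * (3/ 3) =50/ 351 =0.14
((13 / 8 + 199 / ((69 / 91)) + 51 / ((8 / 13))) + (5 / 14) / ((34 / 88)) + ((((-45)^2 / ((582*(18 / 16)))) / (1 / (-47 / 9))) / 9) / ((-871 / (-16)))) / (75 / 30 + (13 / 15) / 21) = 136.88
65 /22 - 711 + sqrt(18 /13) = -15577 /22 + 3 * sqrt(26) /13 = -706.87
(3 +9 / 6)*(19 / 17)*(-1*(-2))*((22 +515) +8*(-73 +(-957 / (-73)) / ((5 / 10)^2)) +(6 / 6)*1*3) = 4687452 / 1241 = 3777.16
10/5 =2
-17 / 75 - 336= -25217 / 75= -336.23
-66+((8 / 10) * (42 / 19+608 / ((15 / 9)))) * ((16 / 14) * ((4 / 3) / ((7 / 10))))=2668002 / 4655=573.15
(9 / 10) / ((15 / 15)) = 9 / 10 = 0.90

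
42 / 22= 21 / 11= 1.91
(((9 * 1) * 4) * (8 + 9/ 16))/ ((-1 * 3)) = -411/ 4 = -102.75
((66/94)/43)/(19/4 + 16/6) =396/179869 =0.00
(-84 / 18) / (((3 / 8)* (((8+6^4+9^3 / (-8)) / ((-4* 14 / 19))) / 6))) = 100352 / 553071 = 0.18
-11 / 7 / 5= -0.31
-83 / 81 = -1.02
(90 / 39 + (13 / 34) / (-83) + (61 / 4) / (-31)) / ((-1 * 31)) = -4119519 / 70510492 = -0.06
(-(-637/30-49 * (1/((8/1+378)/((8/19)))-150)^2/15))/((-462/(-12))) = 1412310698841/739578895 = 1909.61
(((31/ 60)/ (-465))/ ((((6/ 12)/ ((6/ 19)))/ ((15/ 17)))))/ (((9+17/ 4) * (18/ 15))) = -2/ 51357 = -0.00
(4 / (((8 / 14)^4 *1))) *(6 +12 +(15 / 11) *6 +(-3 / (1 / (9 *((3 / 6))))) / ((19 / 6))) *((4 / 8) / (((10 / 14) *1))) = 76992867 / 133760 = 575.60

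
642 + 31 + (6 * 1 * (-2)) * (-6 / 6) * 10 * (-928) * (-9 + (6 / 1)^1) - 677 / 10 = 334685.30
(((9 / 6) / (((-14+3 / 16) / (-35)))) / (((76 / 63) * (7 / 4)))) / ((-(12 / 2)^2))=-210 / 4199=-0.05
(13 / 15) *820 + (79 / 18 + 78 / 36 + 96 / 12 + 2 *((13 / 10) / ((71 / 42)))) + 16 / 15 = 2325407 / 3195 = 727.83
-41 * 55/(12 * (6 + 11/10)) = -11275/426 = -26.47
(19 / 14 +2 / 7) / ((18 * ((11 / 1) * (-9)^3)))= -23 / 2020788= -0.00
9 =9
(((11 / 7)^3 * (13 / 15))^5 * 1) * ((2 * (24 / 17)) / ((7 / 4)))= 99262912292278099631552 / 143005454357314303125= 694.12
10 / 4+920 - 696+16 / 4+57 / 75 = 11563 / 50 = 231.26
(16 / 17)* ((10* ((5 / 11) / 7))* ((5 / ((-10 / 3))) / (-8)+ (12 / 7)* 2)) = 20250 / 9163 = 2.21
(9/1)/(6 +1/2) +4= 70/13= 5.38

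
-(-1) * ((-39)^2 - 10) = 1511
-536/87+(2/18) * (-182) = -6886/261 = -26.38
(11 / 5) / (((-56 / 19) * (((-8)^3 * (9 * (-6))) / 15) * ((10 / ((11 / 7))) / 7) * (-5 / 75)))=2299 / 344064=0.01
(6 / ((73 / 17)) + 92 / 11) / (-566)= -3919 / 227249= -0.02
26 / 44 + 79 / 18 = 493 / 99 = 4.98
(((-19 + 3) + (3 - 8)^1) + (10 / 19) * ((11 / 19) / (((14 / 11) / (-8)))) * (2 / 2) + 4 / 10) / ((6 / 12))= -568962 / 12635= -45.03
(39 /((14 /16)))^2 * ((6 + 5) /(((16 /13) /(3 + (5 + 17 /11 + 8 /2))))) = 11784708 /49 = 240504.24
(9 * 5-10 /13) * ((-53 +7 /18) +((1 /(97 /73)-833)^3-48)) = -5445189583968654925 /213565482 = -25496580875.22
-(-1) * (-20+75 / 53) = -985 / 53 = -18.58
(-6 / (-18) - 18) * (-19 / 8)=1007 / 24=41.96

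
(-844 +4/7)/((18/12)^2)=-2624/7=-374.86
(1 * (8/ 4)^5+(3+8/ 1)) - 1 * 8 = 35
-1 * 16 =-16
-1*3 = -3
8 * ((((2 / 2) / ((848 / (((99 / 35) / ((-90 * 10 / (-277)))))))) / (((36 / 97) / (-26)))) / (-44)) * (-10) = -349297 / 2671200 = -0.13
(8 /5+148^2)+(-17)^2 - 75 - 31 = 110443 /5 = 22088.60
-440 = -440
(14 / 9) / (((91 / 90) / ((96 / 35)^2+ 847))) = 4187164 / 3185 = 1314.65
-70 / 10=-7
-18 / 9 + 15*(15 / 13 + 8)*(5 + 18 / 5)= 15325 / 13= 1178.85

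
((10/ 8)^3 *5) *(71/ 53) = 44375/ 3392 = 13.08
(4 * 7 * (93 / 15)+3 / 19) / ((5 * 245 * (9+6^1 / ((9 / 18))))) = 16507 / 2443875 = 0.01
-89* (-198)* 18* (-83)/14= -13163634/7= -1880519.14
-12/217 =-0.06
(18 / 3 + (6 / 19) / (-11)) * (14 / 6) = 13.93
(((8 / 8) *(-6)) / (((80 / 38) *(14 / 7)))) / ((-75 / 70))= 133 / 100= 1.33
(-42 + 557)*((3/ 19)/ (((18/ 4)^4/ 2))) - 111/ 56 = -3689503/ 2326968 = -1.59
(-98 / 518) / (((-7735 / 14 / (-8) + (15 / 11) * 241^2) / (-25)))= 880 / 14748829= 0.00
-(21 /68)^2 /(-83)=441 /383792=0.00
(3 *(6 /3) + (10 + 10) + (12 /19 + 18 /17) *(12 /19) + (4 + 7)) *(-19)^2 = 233621 /17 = 13742.41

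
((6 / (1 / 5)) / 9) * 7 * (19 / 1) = 1330 / 3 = 443.33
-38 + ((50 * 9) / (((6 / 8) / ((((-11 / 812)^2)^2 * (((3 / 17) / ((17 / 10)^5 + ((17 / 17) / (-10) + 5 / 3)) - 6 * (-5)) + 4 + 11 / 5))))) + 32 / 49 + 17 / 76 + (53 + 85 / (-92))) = 2595603011986475500495 / 173577549396078470048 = 14.95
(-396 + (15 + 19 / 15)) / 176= -356 / 165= -2.16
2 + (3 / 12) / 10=81 / 40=2.02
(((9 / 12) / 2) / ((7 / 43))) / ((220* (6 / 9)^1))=0.02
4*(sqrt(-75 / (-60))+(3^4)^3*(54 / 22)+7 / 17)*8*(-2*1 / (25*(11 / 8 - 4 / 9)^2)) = -80930616016896 / 20986075 - 165888*sqrt(5) / 112225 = -3856399.32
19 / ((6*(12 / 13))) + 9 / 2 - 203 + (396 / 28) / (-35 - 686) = -70892243 / 363384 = -195.09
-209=-209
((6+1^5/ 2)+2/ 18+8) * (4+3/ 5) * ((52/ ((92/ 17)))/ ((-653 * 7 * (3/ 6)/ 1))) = -58123/ 205695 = -0.28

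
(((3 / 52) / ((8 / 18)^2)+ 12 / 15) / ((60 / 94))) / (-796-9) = -30503 / 14352000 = -0.00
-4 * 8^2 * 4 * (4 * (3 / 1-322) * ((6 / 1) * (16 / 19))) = 125435904 / 19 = 6601889.68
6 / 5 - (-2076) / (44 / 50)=129816 / 55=2360.29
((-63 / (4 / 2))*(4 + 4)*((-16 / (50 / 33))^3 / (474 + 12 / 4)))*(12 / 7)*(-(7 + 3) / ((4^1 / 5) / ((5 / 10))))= -6665.57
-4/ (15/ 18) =-24/ 5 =-4.80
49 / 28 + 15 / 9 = 41 / 12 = 3.42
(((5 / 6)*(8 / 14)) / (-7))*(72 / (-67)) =240 / 3283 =0.07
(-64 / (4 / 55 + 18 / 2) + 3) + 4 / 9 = -16211 / 4491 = -3.61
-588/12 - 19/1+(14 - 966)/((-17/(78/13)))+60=328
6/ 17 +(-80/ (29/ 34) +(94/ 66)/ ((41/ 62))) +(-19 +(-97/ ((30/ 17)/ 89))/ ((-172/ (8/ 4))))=-10211323799/ 191214980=-53.40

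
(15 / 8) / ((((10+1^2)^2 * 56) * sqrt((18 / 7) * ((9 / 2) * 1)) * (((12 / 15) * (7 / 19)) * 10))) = 95 * sqrt(7) / 9106944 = 0.00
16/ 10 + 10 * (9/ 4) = 241/ 10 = 24.10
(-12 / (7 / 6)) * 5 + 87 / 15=-45.63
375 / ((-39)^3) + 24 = 474427 / 19773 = 23.99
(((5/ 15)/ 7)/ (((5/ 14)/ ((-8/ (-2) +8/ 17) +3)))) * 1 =254/ 255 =1.00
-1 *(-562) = 562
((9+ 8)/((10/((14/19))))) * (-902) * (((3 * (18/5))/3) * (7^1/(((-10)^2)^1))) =-3381147/11875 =-284.73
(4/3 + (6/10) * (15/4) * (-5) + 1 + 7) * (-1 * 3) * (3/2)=69/8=8.62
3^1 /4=3 /4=0.75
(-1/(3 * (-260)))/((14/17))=17/10920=0.00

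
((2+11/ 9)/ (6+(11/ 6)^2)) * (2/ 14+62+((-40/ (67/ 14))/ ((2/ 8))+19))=16.42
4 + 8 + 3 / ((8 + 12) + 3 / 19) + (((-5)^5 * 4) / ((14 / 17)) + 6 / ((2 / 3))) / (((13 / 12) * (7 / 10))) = -4877390559 / 243971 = -19991.68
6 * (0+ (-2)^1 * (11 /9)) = -44 /3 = -14.67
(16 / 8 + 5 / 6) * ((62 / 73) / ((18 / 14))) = 3689 / 1971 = 1.87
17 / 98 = 0.17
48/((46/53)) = 1272/23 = 55.30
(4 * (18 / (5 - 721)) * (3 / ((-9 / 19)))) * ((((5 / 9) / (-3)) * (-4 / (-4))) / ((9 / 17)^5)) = -2.84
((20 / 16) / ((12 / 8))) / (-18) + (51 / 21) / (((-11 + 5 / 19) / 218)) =-37313 / 756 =-49.36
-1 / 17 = -0.06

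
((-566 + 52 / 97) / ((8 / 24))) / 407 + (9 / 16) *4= -302889 / 157916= -1.92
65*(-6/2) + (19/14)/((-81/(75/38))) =-147445/756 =-195.03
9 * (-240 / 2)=-1080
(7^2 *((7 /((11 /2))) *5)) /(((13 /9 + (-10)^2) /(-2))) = -61740 /10043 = -6.15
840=840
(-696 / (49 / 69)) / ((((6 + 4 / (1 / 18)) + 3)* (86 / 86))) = -5336 / 441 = -12.10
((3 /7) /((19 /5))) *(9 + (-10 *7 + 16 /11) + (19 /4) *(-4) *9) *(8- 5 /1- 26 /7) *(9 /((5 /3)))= 1027080 /10241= 100.29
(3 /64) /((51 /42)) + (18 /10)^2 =3.28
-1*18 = -18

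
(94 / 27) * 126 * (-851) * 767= -858975572 / 3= -286325190.67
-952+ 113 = -839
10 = 10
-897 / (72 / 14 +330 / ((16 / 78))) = -8372 / 15063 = -0.56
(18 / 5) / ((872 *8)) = 9 / 17440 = 0.00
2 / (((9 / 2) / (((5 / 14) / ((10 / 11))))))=11 / 63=0.17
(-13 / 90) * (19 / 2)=-247 / 180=-1.37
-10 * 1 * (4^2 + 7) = -230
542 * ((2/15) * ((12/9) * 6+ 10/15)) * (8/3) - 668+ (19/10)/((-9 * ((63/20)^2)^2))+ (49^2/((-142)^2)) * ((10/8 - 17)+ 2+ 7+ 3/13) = 744313045245211657/743283931113360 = 1001.38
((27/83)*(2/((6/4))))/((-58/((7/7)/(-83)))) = 18/199781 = 0.00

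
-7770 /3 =-2590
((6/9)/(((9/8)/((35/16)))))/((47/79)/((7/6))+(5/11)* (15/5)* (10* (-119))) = -212905/266434596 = -0.00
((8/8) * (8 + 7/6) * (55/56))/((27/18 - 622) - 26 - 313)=-3025/322392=-0.01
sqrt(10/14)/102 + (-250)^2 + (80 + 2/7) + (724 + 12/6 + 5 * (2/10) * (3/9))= sqrt(35)/714 + 1329439/21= 63306.63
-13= -13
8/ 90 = 4/ 45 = 0.09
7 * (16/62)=56/31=1.81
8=8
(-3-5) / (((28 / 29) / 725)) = -42050 / 7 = -6007.14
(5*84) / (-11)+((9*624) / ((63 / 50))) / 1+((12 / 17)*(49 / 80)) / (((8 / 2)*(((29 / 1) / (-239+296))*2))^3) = 1444622582650767 / 326914058240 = 4418.97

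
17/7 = 2.43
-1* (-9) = 9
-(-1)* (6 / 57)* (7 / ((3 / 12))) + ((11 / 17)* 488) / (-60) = -11218 / 4845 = -2.32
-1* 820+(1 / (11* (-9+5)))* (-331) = -35749 / 44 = -812.48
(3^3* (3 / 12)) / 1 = 27 / 4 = 6.75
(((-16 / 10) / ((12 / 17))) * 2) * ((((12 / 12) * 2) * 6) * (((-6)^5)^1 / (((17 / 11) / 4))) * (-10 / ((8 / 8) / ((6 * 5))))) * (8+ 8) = -5255331840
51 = 51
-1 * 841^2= -707281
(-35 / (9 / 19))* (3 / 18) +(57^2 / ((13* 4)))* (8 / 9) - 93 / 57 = 554755 / 13338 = 41.59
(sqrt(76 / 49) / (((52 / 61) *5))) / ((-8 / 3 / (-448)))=732 *sqrt(19) / 65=49.09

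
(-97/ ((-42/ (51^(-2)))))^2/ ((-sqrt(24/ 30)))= -9409 * sqrt(5)/ 23867629128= -0.00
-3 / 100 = -0.03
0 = 0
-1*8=-8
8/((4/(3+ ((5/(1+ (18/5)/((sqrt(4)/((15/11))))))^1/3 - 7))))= -401/57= -7.04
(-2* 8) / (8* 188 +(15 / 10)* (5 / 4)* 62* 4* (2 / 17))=-136 / 13249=-0.01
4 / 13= 0.31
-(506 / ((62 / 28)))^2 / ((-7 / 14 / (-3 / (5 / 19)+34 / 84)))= -16553239472 / 14415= -1148334.34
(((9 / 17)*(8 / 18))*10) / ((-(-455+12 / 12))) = 20 / 3859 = 0.01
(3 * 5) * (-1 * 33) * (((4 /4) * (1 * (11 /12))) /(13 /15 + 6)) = -27225 /412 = -66.08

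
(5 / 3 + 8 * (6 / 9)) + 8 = 15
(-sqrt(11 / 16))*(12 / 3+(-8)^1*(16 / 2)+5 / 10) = 119*sqrt(11) / 8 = 49.33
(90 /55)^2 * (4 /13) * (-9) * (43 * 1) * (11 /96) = -10449 /286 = -36.53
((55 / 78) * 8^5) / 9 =901120 / 351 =2567.29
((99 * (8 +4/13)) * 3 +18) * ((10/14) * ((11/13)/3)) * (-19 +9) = -5923500/1183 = -5007.19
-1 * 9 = -9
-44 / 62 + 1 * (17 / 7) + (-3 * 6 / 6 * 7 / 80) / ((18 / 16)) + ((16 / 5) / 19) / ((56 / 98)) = 44041 / 24738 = 1.78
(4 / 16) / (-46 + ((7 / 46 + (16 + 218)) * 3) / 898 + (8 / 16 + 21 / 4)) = -10327 / 1630334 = -0.01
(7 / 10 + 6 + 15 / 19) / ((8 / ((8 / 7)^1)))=1423 / 1330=1.07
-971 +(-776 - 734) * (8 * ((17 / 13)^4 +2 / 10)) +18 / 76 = -42015194857 / 1085318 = -38712.34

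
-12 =-12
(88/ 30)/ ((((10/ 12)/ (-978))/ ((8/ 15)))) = -229504/ 125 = -1836.03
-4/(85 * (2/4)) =-8/85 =-0.09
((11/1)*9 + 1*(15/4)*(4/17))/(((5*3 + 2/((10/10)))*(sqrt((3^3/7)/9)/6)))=3396*sqrt(21)/289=53.85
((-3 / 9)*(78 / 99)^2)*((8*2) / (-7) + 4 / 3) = 13520 / 68607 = 0.20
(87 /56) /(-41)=-87 /2296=-0.04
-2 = -2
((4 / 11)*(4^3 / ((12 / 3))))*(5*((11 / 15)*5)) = 320 / 3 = 106.67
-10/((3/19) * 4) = -15.83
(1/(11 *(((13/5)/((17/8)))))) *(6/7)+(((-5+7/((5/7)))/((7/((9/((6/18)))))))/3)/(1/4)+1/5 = 499487/20020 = 24.95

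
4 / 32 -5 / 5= -7 / 8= -0.88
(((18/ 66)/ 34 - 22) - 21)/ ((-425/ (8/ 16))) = 16079/ 317900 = 0.05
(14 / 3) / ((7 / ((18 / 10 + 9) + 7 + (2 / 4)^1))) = 12.20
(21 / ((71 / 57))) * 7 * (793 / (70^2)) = 135603 / 7100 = 19.10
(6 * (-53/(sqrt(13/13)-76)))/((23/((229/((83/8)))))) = 194192/47725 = 4.07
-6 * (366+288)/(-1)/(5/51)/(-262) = -100062/655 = -152.77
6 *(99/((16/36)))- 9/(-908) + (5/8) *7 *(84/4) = 2593947/1816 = 1428.38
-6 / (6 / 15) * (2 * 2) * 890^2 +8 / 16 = -95051999 / 2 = -47525999.50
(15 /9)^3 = 125 /27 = 4.63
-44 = -44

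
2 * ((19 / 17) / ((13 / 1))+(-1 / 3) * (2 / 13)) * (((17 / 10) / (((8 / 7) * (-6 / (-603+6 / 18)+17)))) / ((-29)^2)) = 18193 / 2521751115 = 0.00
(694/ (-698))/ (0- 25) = 347/ 8725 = 0.04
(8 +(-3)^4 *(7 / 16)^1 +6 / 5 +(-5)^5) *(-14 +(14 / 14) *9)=246429 / 16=15401.81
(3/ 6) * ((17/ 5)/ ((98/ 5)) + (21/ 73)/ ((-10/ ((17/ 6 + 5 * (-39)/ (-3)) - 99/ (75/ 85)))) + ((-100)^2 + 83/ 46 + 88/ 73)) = 82307689559/ 16454200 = 5002.23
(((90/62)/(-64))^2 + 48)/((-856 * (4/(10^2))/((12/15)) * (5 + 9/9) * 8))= -314903855/13477740544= -0.02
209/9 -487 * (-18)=79103/9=8789.22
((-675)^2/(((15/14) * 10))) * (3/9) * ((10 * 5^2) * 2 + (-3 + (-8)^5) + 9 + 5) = -457242975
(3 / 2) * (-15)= -45 / 2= -22.50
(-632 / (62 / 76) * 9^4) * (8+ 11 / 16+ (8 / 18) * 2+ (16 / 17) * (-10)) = -14224977 / 17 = -836763.35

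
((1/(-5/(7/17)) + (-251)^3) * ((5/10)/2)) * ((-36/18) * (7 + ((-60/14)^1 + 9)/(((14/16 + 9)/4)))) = 3311255243517/47005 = 70444745.10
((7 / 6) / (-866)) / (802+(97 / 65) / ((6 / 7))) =-455 / 271455494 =-0.00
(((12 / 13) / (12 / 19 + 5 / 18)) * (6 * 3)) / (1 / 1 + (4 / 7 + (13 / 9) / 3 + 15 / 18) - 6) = -27923616 / 4758611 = -5.87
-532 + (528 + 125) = 121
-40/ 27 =-1.48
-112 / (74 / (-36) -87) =288 / 229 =1.26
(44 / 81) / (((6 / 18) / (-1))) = -44 / 27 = -1.63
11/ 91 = 0.12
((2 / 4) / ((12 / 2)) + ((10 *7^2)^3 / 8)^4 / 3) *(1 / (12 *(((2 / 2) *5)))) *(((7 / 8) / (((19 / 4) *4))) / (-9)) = -1309637323890590723444335937507 / 984960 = -1329635034814196234815968.00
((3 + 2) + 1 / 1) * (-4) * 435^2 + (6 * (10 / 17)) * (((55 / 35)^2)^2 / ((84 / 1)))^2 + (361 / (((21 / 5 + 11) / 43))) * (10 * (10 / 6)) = -4524379.15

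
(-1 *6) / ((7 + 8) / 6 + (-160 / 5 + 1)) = 4 / 19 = 0.21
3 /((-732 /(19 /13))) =-19 /3172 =-0.01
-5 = -5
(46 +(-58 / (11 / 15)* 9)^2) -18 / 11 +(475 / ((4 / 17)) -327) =246075879 / 484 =508421.24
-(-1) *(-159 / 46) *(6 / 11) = -477 / 253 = -1.89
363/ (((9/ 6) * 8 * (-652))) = -121/ 2608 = -0.05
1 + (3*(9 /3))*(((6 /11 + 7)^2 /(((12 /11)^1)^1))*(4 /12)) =6933 /44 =157.57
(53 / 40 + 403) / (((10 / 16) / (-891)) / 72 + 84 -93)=-1037530296 / 23094745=-44.92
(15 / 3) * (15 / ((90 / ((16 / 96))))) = 5 / 36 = 0.14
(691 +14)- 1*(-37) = 742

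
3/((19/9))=27/19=1.42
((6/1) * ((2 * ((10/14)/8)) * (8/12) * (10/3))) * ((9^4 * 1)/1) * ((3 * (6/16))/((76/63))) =4428675/304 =14568.01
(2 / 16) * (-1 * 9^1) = -9 / 8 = -1.12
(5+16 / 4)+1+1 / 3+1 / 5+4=218 / 15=14.53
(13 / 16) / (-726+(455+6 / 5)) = -65 / 21584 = -0.00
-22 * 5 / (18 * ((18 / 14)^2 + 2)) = -1.67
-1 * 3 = -3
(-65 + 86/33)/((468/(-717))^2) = -117612139/803088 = -146.45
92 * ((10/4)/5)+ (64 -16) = 94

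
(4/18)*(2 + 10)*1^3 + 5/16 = 143/48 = 2.98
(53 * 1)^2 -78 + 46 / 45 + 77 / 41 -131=4802351 / 1845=2602.90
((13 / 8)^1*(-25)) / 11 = -325 / 88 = -3.69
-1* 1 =-1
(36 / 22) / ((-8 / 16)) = -36 / 11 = -3.27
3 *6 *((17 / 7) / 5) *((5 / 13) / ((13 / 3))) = 918 / 1183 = 0.78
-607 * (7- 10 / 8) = -13961 / 4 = -3490.25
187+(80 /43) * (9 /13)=105253 /559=188.29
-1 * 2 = -2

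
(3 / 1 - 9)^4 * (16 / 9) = 2304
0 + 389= 389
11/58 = 0.19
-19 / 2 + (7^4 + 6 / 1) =4795 / 2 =2397.50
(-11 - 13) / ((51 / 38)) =-304 / 17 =-17.88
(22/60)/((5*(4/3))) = 11/200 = 0.06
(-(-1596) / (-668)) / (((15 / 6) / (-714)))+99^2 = 8753607 / 835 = 10483.36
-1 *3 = -3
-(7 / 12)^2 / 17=-49 / 2448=-0.02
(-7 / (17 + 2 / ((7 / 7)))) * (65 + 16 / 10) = -24.54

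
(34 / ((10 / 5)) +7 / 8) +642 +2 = 661.88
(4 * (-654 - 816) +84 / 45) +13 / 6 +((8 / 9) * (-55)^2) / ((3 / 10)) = 833489 / 270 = 3087.00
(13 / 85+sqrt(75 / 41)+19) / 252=5 * sqrt(123) / 10332+407 / 5355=0.08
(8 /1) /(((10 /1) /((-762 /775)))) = -3048 /3875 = -0.79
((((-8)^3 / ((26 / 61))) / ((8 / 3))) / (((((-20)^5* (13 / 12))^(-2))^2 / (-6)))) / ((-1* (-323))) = 1208522616030271757825937000.00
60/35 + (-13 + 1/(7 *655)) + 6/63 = -153922/13755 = -11.19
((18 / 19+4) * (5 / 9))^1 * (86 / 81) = 40420 / 13851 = 2.92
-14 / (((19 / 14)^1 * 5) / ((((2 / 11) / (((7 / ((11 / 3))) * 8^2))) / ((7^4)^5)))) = -1 / 25989481022650766040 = -0.00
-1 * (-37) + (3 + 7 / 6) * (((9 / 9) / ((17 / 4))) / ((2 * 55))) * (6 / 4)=13843 / 374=37.01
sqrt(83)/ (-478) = -sqrt(83)/ 478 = -0.02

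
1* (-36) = -36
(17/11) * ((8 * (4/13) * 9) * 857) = 4195872/143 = 29341.76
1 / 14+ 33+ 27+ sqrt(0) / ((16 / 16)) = 841 / 14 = 60.07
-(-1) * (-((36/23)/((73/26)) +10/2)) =-9331/1679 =-5.56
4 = 4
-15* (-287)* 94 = 404670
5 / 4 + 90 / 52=155 / 52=2.98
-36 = -36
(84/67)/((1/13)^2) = 14196/67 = 211.88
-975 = -975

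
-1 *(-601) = 601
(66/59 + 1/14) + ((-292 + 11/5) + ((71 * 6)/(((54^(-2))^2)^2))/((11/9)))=1144859622667628749571/45430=25200519979476749.94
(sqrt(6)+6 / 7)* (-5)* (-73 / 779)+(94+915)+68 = 365* sqrt(6) / 779+5875071 / 5453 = 1078.55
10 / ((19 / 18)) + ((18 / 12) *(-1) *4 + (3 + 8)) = 275 / 19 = 14.47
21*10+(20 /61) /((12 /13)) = 38495 /183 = 210.36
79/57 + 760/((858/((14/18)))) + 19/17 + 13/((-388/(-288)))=1553488282/120968991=12.84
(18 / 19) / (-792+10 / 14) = -126 / 105241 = -0.00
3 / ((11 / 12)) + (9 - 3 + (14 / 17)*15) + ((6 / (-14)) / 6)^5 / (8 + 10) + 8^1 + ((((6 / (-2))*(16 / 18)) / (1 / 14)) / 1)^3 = -282434999328049 / 5430946752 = -52004.74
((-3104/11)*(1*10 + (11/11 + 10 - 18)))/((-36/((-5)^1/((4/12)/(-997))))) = 3868360/11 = 351669.09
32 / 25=1.28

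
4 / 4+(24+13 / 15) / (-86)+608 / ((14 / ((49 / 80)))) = 35231 / 1290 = 27.31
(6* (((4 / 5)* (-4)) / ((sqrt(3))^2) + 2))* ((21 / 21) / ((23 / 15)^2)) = 1260 / 529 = 2.38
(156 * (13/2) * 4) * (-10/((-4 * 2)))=5070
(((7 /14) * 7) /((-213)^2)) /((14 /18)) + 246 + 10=2580993 /10082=256.00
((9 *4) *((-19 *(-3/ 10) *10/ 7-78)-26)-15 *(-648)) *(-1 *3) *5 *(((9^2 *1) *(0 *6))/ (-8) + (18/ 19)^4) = -69101501760/ 912247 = -75748.68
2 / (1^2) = 2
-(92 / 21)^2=-19.19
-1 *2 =-2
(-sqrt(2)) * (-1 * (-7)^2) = 49 * sqrt(2) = 69.30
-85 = -85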